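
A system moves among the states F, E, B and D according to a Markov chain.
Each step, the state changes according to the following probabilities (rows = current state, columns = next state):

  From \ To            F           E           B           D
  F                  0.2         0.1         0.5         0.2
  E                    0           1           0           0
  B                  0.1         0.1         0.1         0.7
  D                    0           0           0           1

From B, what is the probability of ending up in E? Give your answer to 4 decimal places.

Let h(s) be the probability of absorption at E starting from transient state s. Then h(E) = 1 and h(D) = 0. By first-step analysis:
h(F) = 0.2·h(F) + 0.1·1 + 0.5·h(B) + 0.2·0
h(B) = 0.1·h(F) + 0.1·1 + 0.1·h(B) + 0.7·0
Solving: h(F) = 0.2090, h(B) = 0.1343.
Starting from B, the probability is 0.1343.

0.1343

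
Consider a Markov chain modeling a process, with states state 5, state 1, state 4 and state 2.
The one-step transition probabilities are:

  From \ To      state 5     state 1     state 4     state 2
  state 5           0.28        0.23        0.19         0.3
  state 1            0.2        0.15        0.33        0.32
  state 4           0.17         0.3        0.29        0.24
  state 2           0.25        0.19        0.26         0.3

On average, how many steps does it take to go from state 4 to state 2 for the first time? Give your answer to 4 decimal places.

Let t(s) be the expected number of steps to first reach state 2 from state s, with t(state 2) = 0. Conditioning on the first step:
t(state 5) = 1 + 0.28·t(state 5) + 0.23·t(state 1) + 0.19·t(state 4)
t(state 1) = 1 + 0.2·t(state 5) + 0.15·t(state 1) + 0.33·t(state 4)
t(state 4) = 1 + 0.17·t(state 5) + 0.3·t(state 1) + 0.29·t(state 4)
Solving: t(state 5) = 3.4509, t(state 1) = 3.4165, t(state 4) = 3.6783.
Expected steps from state 4 to state 2: 3.6783.

3.6783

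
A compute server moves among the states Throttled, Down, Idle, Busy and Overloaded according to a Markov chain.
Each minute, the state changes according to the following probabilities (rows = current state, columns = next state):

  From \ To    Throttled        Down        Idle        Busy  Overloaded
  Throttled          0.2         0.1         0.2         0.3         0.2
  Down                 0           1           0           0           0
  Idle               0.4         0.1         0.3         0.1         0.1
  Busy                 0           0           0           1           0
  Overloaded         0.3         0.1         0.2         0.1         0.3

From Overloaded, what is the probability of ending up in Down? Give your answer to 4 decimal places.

0.3867

Let h(s) be the probability of absorption at Down starting from transient state s. Then h(Down) = 1 and h(Busy) = 0. By first-step analysis:
h(Throttled) = 0.2·h(Throttled) + 0.1·1 + 0.2·h(Idle) + 0.3·0 + 0.2·h(Overloaded)
h(Idle) = 0.4·h(Throttled) + 0.1·1 + 0.3·h(Idle) + 0.1·0 + 0.1·h(Overloaded)
h(Overloaded) = 0.3·h(Throttled) + 0.1·1 + 0.2·h(Idle) + 0.1·0 + 0.3·h(Overloaded)
Solving: h(Throttled) = 0.3164, h(Idle) = 0.3789, h(Overloaded) = 0.3867.
Starting from Overloaded, the probability is 0.3867.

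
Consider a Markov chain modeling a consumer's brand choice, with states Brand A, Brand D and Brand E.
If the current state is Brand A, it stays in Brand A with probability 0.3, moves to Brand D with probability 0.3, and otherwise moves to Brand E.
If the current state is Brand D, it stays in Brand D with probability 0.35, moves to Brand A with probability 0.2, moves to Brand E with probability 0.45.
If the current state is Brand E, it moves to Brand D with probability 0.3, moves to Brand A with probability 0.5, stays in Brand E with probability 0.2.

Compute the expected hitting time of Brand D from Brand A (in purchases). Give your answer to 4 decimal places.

Let t(s) be the expected number of purchases to first reach Brand D from state s, with t(Brand D) = 0. Conditioning on the first purchase:
t(Brand A) = 1 + 0.3·t(Brand A) + 0.4·t(Brand E)
t(Brand E) = 1 + 0.5·t(Brand A) + 0.2·t(Brand E)
Solving: t(Brand A) = 3.3333, t(Brand E) = 3.3333.
Expected purchases from Brand A to Brand D: 3.3333.

3.3333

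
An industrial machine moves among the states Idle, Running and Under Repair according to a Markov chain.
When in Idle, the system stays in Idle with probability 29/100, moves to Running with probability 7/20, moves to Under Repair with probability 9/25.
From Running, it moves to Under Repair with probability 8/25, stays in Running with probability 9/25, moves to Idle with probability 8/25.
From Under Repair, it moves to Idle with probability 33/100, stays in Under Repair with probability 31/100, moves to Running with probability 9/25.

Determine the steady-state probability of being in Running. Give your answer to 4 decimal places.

0.3569

Let the stationary distribution be π with π = πP and π_1 + π_2 + π_3 = 1.
π_1 = 0.29·π_1 + 0.32·π_2 + 0.33·π_3
π_2 = 0.35·π_1 + 0.36·π_2 + 0.36·π_3
Solving with the normalization constraint gives π = (0.3139, 0.3569, 0.3293).
So the stationary probability of Running is 0.3569.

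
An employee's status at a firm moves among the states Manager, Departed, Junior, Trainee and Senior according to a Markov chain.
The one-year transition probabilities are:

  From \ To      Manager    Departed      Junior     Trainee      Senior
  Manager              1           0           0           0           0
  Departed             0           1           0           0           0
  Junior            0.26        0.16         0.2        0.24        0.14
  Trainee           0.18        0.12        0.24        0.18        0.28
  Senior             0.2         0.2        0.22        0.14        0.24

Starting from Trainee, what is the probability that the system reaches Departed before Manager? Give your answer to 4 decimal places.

0.4221

Let h(s) be the probability of absorption at Departed starting from transient state s. Then h(Departed) = 1 and h(Manager) = 0. By first-step analysis:
h(Junior) = 0.26·0 + 0.16·1 + 0.2·h(Junior) + 0.24·h(Trainee) + 0.14·h(Senior)
h(Trainee) = 0.18·0 + 0.12·1 + 0.24·h(Junior) + 0.18·h(Trainee) + 0.28·h(Senior)
h(Senior) = 0.2·0 + 0.2·1 + 0.22·h(Junior) + 0.14·h(Trainee) + 0.24·h(Senior)
Solving: h(Junior) = 0.4069, h(Trainee) = 0.4221, h(Senior) = 0.4587.
Starting from Trainee, the probability is 0.4221.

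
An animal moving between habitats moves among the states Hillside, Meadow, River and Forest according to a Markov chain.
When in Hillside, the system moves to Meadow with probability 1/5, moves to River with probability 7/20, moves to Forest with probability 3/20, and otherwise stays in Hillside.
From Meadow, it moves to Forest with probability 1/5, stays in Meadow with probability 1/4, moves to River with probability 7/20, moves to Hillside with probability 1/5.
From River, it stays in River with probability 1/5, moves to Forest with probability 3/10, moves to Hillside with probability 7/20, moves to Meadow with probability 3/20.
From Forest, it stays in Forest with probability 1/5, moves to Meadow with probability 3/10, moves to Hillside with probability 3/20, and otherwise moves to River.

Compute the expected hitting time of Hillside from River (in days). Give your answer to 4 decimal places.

3.7326

Let t(s) be the expected number of days to first reach Hillside from state s, with t(Hillside) = 0. Conditioning on the first day:
t(Meadow) = 1 + 0.25·t(Meadow) + 0.35·t(River) + 0.2·t(Forest)
t(River) = 1 + 0.15·t(Meadow) + 0.2·t(River) + 0.3·t(Forest)
t(Forest) = 1 + 0.3·t(Meadow) + 0.35·t(River) + 0.2·t(Forest)
Solving: t(Meadow) = 4.2711, t(River) = 3.7326, t(Forest) = 4.4847.
Expected days from River to Hillside: 3.7326.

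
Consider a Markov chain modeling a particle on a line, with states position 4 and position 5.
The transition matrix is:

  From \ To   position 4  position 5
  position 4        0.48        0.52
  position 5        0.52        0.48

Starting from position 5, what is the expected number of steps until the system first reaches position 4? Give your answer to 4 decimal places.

1.9231

Let t(s) be the expected number of steps to first reach position 4 from state s, with t(position 4) = 0. Conditioning on the first step:
t(position 5) = 1 + 0.48·t(position 5)
Solving: t(position 5) = 1.9231.
Expected steps from position 5 to position 4: 1.9231.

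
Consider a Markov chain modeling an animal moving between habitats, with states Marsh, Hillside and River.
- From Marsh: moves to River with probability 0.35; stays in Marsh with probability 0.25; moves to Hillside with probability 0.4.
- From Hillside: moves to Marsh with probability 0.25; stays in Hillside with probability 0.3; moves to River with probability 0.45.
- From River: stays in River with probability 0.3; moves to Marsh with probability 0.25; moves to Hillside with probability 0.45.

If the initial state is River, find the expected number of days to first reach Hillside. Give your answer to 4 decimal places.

2.2857

Let t(s) be the expected number of days to first reach Hillside from state s, with t(Hillside) = 0. Conditioning on the first day:
t(Marsh) = 1 + 0.25·t(Marsh) + 0.35·t(River)
t(River) = 1 + 0.25·t(Marsh) + 0.3·t(River)
Solving: t(Marsh) = 2.4000, t(River) = 2.2857.
Expected days from River to Hillside: 2.2857.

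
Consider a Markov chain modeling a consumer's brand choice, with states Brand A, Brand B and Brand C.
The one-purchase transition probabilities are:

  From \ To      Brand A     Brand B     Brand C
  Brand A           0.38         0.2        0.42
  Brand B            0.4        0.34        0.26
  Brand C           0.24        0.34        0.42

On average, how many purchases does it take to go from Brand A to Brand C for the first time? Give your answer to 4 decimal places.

2.6124

Let t(s) be the expected number of purchases to first reach Brand C from state s, with t(Brand C) = 0. Conditioning on the first purchase:
t(Brand A) = 1 + 0.38·t(Brand A) + 0.2·t(Brand B)
t(Brand B) = 1 + 0.4·t(Brand A) + 0.34·t(Brand B)
Solving: t(Brand A) = 2.6124, t(Brand B) = 3.0984.
Expected purchases from Brand A to Brand C: 2.6124.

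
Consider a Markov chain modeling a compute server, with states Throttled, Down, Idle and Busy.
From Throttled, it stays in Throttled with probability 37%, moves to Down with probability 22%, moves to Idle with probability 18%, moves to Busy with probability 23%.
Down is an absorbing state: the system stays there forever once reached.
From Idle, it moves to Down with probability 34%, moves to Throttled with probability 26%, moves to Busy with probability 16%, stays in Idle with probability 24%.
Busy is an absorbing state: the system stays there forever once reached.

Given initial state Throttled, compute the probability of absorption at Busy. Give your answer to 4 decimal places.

Let h(s) be the probability of absorption at Busy starting from transient state s. Then h(Busy) = 1 and h(Down) = 0. By first-step analysis:
h(Throttled) = 0.37·h(Throttled) + 0.22·0 + 0.18·h(Idle) + 0.23·1
h(Idle) = 0.26·h(Throttled) + 0.34·0 + 0.24·h(Idle) + 0.16·1
Solving: h(Throttled) = 0.4713, h(Idle) = 0.3718.
Starting from Throttled, the probability is 0.4713.

0.4713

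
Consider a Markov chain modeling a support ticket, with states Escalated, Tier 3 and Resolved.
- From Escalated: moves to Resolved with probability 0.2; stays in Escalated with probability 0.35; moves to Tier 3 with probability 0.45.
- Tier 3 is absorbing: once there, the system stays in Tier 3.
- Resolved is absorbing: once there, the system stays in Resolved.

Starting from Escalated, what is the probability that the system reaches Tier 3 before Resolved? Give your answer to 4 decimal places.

0.6923

Let h(s) be the probability of absorption at Tier 3 starting from transient state s. Then h(Tier 3) = 1 and h(Resolved) = 0. By first-step analysis:
h(Escalated) = 0.35·h(Escalated) + 0.45·1 + 0.2·0
Solving: h(Escalated) = 0.6923.
Starting from Escalated, the probability is 0.6923.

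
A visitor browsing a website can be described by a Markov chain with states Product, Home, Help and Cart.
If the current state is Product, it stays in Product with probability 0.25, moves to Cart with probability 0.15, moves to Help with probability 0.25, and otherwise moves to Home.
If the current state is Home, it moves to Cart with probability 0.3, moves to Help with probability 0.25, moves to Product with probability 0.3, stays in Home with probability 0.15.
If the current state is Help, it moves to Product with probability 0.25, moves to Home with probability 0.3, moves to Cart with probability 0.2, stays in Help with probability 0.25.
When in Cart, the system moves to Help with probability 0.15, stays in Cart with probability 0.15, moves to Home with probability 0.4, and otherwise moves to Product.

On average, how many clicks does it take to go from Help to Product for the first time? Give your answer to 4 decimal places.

Let t(s) be the expected number of clicks to first reach Product from state s, with t(Product) = 0. Conditioning on the first click:
t(Home) = 1 + 0.15·t(Home) + 0.25·t(Help) + 0.3·t(Cart)
t(Help) = 1 + 0.3·t(Home) + 0.25·t(Help) + 0.2·t(Cart)
t(Cart) = 1 + 0.4·t(Home) + 0.15·t(Help) + 0.15·t(Cart)
Solving: t(Home) = 3.4637, t(Help) = 3.6384, t(Cart) = 3.4485.
Expected clicks from Help to Product: 3.6384.

3.6384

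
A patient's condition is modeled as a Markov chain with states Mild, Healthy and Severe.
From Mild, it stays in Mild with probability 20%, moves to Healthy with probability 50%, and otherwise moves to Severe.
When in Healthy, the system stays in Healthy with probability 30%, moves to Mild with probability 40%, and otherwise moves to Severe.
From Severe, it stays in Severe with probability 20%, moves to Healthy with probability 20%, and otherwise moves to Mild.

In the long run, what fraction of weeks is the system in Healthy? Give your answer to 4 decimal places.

0.3485

Let the stationary distribution be π with π = πP and π_1 + π_2 + π_3 = 1.
π_1 = 0.2·π_1 + 0.4·π_2 + 0.6·π_3
π_2 = 0.5·π_1 + 0.3·π_2 + 0.2·π_3
Solving with the normalization constraint gives π = (0.3788, 0.3485, 0.2727).
So the stationary probability of Healthy is 0.3485.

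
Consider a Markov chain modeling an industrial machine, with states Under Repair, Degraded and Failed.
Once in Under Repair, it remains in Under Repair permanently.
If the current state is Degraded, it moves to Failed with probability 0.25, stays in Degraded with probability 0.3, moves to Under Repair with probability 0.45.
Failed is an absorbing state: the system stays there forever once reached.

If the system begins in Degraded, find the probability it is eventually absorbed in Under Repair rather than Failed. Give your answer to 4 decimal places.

Let h(s) be the probability of absorption at Under Repair starting from transient state s. Then h(Under Repair) = 1 and h(Failed) = 0. By first-step analysis:
h(Degraded) = 0.45·1 + 0.3·h(Degraded) + 0.25·0
Solving: h(Degraded) = 0.6429.
Starting from Degraded, the probability is 0.6429.

0.6429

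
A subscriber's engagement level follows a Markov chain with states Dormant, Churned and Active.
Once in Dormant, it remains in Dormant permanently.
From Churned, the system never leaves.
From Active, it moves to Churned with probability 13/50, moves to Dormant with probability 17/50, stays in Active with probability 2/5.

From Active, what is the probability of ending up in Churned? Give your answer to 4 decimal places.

0.4333

Let h(s) be the probability of absorption at Churned starting from transient state s. Then h(Churned) = 1 and h(Dormant) = 0. By first-step analysis:
h(Active) = 0.34·0 + 0.26·1 + 0.4·h(Active)
Solving: h(Active) = 0.4333.
Starting from Active, the probability is 0.4333.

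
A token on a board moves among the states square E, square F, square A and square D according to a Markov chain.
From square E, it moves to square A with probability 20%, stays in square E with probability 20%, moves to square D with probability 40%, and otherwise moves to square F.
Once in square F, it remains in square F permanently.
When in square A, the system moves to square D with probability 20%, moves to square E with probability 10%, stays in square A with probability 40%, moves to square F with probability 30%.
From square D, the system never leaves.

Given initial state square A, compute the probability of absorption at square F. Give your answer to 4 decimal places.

0.5652

Let h(s) be the probability of absorption at square F starting from transient state s. Then h(square F) = 1 and h(square D) = 0. By first-step analysis:
h(square E) = 0.2·h(square E) + 0.2·1 + 0.2·h(square A) + 0.4·0
h(square A) = 0.1·h(square E) + 0.3·1 + 0.4·h(square A) + 0.2·0
Solving: h(square E) = 0.3913, h(square A) = 0.5652.
Starting from square A, the probability is 0.5652.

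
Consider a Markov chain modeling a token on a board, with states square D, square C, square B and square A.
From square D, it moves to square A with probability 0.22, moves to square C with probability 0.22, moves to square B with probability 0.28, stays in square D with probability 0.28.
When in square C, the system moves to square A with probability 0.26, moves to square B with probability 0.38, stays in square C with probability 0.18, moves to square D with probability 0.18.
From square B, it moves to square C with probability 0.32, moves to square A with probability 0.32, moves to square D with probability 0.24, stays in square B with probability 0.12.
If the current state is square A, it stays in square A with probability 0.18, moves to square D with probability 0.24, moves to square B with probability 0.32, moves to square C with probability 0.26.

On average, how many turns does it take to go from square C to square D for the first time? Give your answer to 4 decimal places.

Let t(s) be the expected number of turns to first reach square D from state s, with t(square D) = 0. Conditioning on the first turn:
t(square C) = 1 + 0.18·t(square C) + 0.38·t(square B) + 0.26·t(square A)
t(square B) = 1 + 0.32·t(square C) + 0.12·t(square B) + 0.32·t(square A)
t(square A) = 1 + 0.26·t(square C) + 0.32·t(square B) + 0.18·t(square A)
Solving: t(square C) = 4.6999, t(square B) = 4.4643, t(square A) = 4.4519.
Expected turns from square C to square D: 4.6999.

4.6999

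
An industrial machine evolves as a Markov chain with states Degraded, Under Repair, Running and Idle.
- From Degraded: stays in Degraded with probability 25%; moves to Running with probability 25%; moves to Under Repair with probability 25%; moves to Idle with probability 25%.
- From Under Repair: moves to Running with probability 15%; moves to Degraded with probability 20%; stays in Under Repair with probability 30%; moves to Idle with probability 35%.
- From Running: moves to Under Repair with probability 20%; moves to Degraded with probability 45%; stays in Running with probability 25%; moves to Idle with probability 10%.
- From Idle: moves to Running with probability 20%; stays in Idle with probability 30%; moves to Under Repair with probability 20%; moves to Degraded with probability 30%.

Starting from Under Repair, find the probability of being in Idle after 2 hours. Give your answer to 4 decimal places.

0.2750

Propagate the distribution vector 2 hours from Under Repair.
After 0 hours: (0.0000, 1.0000, 0.0000, 0.0000)
After 1 hour: (0.2000, 0.3000, 0.1500, 0.3500)
After 2 hours: (0.2825, 0.2400, 0.2025, 0.2750)
P(in Idle after 2 hours) = 0.2750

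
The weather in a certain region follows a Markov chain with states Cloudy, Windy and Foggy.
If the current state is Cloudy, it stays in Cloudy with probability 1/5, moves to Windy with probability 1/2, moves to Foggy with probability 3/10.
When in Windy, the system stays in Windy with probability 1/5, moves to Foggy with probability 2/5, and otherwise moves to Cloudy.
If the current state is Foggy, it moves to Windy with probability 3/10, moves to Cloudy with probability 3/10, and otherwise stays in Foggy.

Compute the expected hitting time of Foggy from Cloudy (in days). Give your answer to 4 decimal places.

2.9545

Let t(s) be the expected number of days to first reach Foggy from state s, with t(Foggy) = 0. Conditioning on the first day:
t(Cloudy) = 1 + 0.2·t(Cloudy) + 0.5·t(Windy)
t(Windy) = 1 + 0.4·t(Cloudy) + 0.2·t(Windy)
Solving: t(Cloudy) = 2.9545, t(Windy) = 2.7273.
Expected days from Cloudy to Foggy: 2.9545.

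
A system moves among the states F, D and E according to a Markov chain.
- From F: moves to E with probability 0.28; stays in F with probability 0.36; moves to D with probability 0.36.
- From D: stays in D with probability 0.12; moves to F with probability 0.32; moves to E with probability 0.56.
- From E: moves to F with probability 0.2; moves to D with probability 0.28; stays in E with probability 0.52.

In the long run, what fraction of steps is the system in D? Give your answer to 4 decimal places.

Let the stationary distribution be π with π = πP and π_1 + π_2 + π_3 = 1.
π_1 = 0.36·π_1 + 0.32·π_2 + 0.2·π_3
π_2 = 0.36·π_1 + 0.12·π_2 + 0.28·π_3
Solving with the normalization constraint gives π = (0.2753, 0.2604, 0.4643).
So the stationary probability of D is 0.2604.

0.2604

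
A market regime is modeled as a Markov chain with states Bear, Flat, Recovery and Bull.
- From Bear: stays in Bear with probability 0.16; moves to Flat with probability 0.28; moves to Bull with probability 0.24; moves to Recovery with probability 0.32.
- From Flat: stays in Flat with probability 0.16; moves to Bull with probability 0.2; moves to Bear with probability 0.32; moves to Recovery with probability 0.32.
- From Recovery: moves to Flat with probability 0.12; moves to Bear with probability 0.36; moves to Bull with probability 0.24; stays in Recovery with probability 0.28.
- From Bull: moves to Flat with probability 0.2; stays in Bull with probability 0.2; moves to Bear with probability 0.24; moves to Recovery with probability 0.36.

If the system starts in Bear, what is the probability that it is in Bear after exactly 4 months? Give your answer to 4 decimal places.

0.2717

Propagate the distribution vector 4 months from Bear.
After 0 months: (1.0000, 0.0000, 0.0000, 0.0000)
After 1 month: (0.1600, 0.2800, 0.3200, 0.2400)
After 2 months: (0.2880, 0.1760, 0.3168, 0.2192)
After 3 months: (0.2691, 0.1907, 0.3161, 0.2242)
After 4 months: (0.2717, 0.1886, 0.3163, 0.2234)
P(in Bear after 4 months) = 0.2717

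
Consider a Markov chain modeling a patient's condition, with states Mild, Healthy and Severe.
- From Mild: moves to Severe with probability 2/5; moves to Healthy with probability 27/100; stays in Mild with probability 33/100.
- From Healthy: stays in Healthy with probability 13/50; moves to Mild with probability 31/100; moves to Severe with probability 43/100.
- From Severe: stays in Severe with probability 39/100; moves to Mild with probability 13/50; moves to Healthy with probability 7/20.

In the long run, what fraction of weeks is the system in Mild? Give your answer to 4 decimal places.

Let the stationary distribution be π with π = πP and π_1 + π_2 + π_3 = 1.
π_1 = 0.33·π_1 + 0.31·π_2 + 0.26·π_3
π_2 = 0.27·π_1 + 0.26·π_2 + 0.35·π_3
Solving with the normalization constraint gives π = (0.2957, 0.2994, 0.4049).
So the stationary probability of Mild is 0.2957.

0.2957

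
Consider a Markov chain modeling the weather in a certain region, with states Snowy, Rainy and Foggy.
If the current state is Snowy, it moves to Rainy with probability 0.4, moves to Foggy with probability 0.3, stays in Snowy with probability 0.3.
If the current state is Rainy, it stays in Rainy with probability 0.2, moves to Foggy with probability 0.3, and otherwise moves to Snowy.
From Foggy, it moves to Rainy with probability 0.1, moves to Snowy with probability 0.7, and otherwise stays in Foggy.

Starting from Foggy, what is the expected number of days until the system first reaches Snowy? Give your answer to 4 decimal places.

Let t(s) be the expected number of days to first reach Snowy from state s, with t(Snowy) = 0. Conditioning on the first day:
t(Rainy) = 1 + 0.2·t(Rainy) + 0.3·t(Foggy)
t(Foggy) = 1 + 0.1·t(Rainy) + 0.2·t(Foggy)
Solving: t(Rainy) = 1.8033, t(Foggy) = 1.4754.
Expected days from Foggy to Snowy: 1.4754.

1.4754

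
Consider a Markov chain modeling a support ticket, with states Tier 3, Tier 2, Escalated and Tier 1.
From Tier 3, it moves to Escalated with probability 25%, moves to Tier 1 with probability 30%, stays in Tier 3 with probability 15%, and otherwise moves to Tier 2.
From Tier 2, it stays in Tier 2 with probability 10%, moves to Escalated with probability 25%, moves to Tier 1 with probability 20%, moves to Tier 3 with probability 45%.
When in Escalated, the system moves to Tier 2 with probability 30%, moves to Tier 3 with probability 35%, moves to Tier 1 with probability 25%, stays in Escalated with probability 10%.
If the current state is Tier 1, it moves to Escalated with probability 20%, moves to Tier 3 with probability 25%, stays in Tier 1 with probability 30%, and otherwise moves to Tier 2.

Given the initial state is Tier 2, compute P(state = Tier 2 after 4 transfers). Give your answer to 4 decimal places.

Propagate the distribution vector 4 transfers from Tier 2.
After 0 transfers: (0.0000, 1.0000, 0.0000, 0.0000)
After 1 transfer: (0.4500, 0.1000, 0.2500, 0.2000)
After 2 transfers: (0.2500, 0.2700, 0.2025, 0.2775)
After 3 transfers: (0.2993, 0.2321, 0.2058, 0.2629)
After 4 transfers: (0.2871, 0.2404, 0.2060, 0.2665)
P(in Tier 2 after 4 transfers) = 0.2404

0.2404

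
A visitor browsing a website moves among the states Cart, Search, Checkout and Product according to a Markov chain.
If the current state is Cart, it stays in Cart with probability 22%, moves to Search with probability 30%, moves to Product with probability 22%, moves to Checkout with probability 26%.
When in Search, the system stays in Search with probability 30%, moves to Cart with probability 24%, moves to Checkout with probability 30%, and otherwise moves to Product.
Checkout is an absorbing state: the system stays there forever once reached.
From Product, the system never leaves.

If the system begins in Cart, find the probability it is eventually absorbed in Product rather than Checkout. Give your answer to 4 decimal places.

Let h(s) be the probability of absorption at Product starting from transient state s. Then h(Product) = 1 and h(Checkout) = 0. By first-step analysis:
h(Cart) = 0.22·h(Cart) + 0.3·h(Search) + 0.26·0 + 0.22·1
h(Search) = 0.24·h(Cart) + 0.3·h(Search) + 0.3·0 + 0.16·1
Solving: h(Cart) = 0.4262, h(Search) = 0.3747.
Starting from Cart, the probability is 0.4262.

0.4262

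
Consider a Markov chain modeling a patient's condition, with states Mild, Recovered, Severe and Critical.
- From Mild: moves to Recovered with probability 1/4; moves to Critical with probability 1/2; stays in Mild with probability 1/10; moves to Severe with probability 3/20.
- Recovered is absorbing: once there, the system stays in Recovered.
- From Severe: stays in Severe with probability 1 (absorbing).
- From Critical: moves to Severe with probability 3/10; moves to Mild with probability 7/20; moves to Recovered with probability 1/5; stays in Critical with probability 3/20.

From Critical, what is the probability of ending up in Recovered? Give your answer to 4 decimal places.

0.4534

Let h(s) be the probability of absorption at Recovered starting from transient state s. Then h(Recovered) = 1 and h(Severe) = 0. By first-step analysis:
h(Mild) = 0.1·h(Mild) + 0.25·1 + 0.15·0 + 0.5·h(Critical)
h(Critical) = 0.35·h(Mild) + 0.2·1 + 0.3·0 + 0.15·h(Critical)
Solving: h(Mild) = 0.5297, h(Critical) = 0.4534.
Starting from Critical, the probability is 0.4534.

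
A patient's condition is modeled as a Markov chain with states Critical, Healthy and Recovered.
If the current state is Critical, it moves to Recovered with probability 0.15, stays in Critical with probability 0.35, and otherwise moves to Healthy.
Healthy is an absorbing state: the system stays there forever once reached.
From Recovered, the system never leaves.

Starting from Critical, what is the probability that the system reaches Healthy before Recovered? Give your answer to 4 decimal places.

Let h(s) be the probability of absorption at Healthy starting from transient state s. Then h(Healthy) = 1 and h(Recovered) = 0. By first-step analysis:
h(Critical) = 0.35·h(Critical) + 0.5·1 + 0.15·0
Solving: h(Critical) = 0.7692.
Starting from Critical, the probability is 0.7692.

0.7692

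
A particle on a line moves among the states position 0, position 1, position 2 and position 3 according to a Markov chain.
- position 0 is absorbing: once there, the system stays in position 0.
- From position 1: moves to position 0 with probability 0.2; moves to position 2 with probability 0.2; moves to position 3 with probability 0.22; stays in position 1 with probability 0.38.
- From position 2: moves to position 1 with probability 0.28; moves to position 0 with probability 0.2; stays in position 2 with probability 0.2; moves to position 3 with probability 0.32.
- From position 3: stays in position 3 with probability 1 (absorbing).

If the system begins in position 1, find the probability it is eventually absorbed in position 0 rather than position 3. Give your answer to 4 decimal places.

Let h(s) be the probability of absorption at position 0 starting from transient state s. Then h(position 0) = 1 and h(position 3) = 0. By first-step analysis:
h(position 1) = 0.2·1 + 0.38·h(position 1) + 0.2·h(position 2) + 0.22·0
h(position 2) = 0.2·1 + 0.28·h(position 1) + 0.2·h(position 2) + 0.32·0
Solving: h(position 1) = 0.4545, h(position 2) = 0.4091.
Starting from position 1, the probability is 0.4545.

0.4545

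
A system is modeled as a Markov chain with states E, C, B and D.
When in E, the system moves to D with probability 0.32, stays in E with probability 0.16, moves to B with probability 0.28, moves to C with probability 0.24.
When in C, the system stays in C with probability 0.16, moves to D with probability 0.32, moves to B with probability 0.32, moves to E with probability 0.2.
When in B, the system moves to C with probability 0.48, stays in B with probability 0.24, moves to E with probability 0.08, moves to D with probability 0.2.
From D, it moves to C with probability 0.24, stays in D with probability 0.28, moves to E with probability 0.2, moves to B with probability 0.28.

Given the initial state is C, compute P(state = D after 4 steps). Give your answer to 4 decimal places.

Propagate the distribution vector 4 steps from C.
After 0 steps: (0.0000, 1.0000, 0.0000, 0.0000)
After 1 step: (0.2000, 0.1600, 0.3200, 0.3200)
After 2 steps: (0.1536, 0.3040, 0.2736, 0.2688)
After 3 steps: (0.1610, 0.2813, 0.2812, 0.2764)
After 4 steps: (0.1598, 0.2850, 0.2800, 0.2752)
P(in D after 4 steps) = 0.2752

0.2752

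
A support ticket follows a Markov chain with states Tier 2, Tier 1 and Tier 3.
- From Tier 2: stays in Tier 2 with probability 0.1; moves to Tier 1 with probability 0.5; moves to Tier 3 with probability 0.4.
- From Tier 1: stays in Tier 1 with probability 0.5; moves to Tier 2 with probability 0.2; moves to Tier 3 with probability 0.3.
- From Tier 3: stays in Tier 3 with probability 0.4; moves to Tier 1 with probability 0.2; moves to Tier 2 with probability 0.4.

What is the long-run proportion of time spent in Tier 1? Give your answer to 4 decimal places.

Let the stationary distribution be π with π = πP and π_1 + π_2 + π_3 = 1.
π_1 = 0.1·π_1 + 0.2·π_2 + 0.4·π_3
π_2 = 0.5·π_1 + 0.5·π_2 + 0.2·π_3
Solving with the normalization constraint gives π = (0.2474, 0.3918, 0.3608).
So the stationary probability of Tier 1 is 0.3918.

0.3918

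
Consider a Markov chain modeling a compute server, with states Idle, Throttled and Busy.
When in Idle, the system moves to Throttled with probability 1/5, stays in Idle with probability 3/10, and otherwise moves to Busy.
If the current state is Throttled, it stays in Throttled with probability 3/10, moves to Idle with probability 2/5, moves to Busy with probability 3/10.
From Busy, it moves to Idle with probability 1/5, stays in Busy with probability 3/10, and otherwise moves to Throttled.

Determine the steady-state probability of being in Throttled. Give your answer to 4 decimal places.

Let the stationary distribution be π with π = πP and π_1 + π_2 + π_3 = 1.
π_1 = 0.3·π_1 + 0.4·π_2 + 0.2·π_3
π_2 = 0.2·π_1 + 0.3·π_2 + 0.5·π_3
Solving with the normalization constraint gives π = (0.2982, 0.3421, 0.3596).
So the stationary probability of Throttled is 0.3421.

0.3421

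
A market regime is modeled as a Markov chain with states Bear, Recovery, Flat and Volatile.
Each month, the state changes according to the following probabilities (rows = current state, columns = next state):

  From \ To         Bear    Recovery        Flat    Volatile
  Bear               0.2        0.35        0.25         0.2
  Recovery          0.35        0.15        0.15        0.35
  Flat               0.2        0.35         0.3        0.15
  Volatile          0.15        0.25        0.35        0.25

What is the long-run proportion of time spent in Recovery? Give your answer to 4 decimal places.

Let the stationary distribution be π with π = πP and π_1 + π_2 + π_3 + π_4 = 1.
π_1 = 0.2·π_1 + 0.35·π_2 + 0.2·π_3 + 0.15·π_4
π_2 = 0.35·π_1 + 0.15·π_2 + 0.35·π_3 + 0.25·π_4
π_3 = 0.25·π_1 + 0.15·π_2 + 0.3·π_3 + 0.35·π_4
Solving with the normalization constraint gives π = (0.2288, 0.2717, 0.2598, 0.2398).
So the stationary probability of Recovery is 0.2717.

0.2717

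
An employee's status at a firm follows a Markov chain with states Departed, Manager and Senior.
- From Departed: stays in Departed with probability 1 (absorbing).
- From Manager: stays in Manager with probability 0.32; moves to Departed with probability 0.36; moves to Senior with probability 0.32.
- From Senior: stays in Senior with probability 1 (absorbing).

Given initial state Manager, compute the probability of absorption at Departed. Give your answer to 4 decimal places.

0.5294

Let h(s) be the probability of absorption at Departed starting from transient state s. Then h(Departed) = 1 and h(Senior) = 0. By first-step analysis:
h(Manager) = 0.36·1 + 0.32·h(Manager) + 0.32·0
Solving: h(Manager) = 0.5294.
Starting from Manager, the probability is 0.5294.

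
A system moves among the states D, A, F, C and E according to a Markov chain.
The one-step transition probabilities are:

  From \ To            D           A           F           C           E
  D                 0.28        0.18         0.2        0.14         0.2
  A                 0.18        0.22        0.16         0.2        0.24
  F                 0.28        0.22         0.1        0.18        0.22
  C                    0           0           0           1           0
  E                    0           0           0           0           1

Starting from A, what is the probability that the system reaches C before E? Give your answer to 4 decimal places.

0.4462

Let h(s) be the probability of absorption at C starting from transient state s. Then h(C) = 1 and h(E) = 0. By first-step analysis:
h(D) = 0.28·h(D) + 0.18·h(A) + 0.2·h(F) + 0.14·1 + 0.2·0
h(A) = 0.18·h(D) + 0.22·h(A) + 0.16·h(F) + 0.2·1 + 0.24·0
h(F) = 0.28·h(D) + 0.22·h(A) + 0.1·h(F) + 0.18·1 + 0.22·0
Solving: h(D) = 0.4289, h(A) = 0.4462, h(F) = 0.4425.
Starting from A, the probability is 0.4462.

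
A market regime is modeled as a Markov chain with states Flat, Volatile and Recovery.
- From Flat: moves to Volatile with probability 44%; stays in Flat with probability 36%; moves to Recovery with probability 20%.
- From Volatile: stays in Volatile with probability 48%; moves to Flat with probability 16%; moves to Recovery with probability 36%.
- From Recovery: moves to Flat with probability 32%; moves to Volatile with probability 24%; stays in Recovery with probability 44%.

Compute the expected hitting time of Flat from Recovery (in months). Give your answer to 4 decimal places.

Let t(s) be the expected number of months to first reach Flat from state s, with t(Flat) = 0. Conditioning on the first month:
t(Volatile) = 1 + 0.48·t(Volatile) + 0.36·t(Recovery)
t(Recovery) = 1 + 0.24·t(Volatile) + 0.44·t(Recovery)
Solving: t(Volatile) = 4.4922, t(Recovery) = 3.7109.
Expected months from Recovery to Flat: 3.7109.

3.7109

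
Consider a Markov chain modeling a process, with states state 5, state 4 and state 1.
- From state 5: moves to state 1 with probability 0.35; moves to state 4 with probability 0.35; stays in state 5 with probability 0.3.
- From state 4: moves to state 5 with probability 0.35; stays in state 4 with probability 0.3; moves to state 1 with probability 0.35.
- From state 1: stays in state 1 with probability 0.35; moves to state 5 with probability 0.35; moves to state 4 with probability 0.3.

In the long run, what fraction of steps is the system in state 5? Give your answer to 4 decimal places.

0.3333

Let the stationary distribution be π with π = πP and π_1 + π_2 + π_3 = 1.
π_1 = 0.3·π_1 + 0.35·π_2 + 0.35·π_3
π_2 = 0.35·π_1 + 0.3·π_2 + 0.3·π_3
Solving with the normalization constraint gives π = (0.3333, 0.3167, 0.3500).
So the stationary probability of state 5 is 0.3333.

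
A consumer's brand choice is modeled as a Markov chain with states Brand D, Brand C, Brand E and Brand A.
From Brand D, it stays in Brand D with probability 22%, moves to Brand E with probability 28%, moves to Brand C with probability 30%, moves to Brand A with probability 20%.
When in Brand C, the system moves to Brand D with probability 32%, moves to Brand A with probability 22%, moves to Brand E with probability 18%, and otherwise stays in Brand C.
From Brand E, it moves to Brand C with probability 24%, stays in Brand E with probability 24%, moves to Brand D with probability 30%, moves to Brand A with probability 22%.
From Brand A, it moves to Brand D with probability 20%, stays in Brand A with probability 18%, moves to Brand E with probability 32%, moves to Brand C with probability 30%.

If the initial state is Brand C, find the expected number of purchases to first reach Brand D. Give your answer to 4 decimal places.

3.4464

Let t(s) be the expected number of purchases to first reach Brand D from state s, with t(Brand D) = 0. Conditioning on the first purchase:
t(Brand C) = 1 + 0.28·t(Brand C) + 0.18·t(Brand E) + 0.22·t(Brand A)
t(Brand E) = 1 + 0.24·t(Brand C) + 0.24·t(Brand E) + 0.22·t(Brand A)
t(Brand A) = 1 + 0.3·t(Brand C) + 0.32·t(Brand E) + 0.18·t(Brand A)
Solving: t(Brand C) = 3.4464, t(Brand E) = 3.5198, t(Brand A) = 3.8540.
Expected purchases from Brand C to Brand D: 3.4464.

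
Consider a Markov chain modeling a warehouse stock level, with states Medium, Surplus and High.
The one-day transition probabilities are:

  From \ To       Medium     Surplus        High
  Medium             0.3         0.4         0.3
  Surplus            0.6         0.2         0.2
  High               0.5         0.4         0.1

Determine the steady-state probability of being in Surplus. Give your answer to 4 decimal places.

0.3333

Let the stationary distribution be π with π = πP and π_1 + π_2 + π_3 = 1.
π_1 = 0.3·π_1 + 0.6·π_2 + 0.5·π_3
π_2 = 0.4·π_1 + 0.2·π_2 + 0.4·π_3
Solving with the normalization constraint gives π = (0.4444, 0.3333, 0.2222).
So the stationary probability of Surplus is 0.3333.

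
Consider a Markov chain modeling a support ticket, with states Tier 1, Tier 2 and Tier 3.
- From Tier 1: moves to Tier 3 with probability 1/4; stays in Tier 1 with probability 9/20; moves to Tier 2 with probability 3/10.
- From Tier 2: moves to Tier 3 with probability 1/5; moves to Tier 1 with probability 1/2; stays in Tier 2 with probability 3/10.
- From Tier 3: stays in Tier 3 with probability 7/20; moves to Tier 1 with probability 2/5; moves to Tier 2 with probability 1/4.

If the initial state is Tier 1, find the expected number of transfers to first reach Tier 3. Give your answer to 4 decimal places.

Let t(s) be the expected number of transfers to first reach Tier 3 from state s, with t(Tier 3) = 0. Conditioning on the first transfer:
t(Tier 1) = 1 + 0.45·t(Tier 1) + 0.3·t(Tier 2)
t(Tier 2) = 1 + 0.5·t(Tier 1) + 0.3·t(Tier 2)
Solving: t(Tier 1) = 4.2553, t(Tier 2) = 4.4681.
Expected transfers from Tier 1 to Tier 3: 4.2553.

4.2553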